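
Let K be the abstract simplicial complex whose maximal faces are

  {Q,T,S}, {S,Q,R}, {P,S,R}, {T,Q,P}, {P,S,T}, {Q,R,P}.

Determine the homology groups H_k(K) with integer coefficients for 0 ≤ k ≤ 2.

K has 5 vertices, 9 edges, 6 triangles.
rank ∂_0 = 0, rank ∂_1 = 4 ⇒ b_0 = 5 − 0 − 4 = 1; all invariant factors of ∂_1 are 1 so no torsion. So H_0 ≅ Z.
rank ∂_1 = 4, rank ∂_2 = 5 ⇒ b_1 = 9 − 4 − 5 = 0; all invariant factors of ∂_2 are 1 so no torsion. So H_1 ≅ 0.
rank ∂_2 = 5, rank ∂_3 = 0 ⇒ b_2 = 6 − 5 − 0 = 1. So H_2 ≅ Z.

H_0 = Z,  H_1 = 0,  H_2 = Z.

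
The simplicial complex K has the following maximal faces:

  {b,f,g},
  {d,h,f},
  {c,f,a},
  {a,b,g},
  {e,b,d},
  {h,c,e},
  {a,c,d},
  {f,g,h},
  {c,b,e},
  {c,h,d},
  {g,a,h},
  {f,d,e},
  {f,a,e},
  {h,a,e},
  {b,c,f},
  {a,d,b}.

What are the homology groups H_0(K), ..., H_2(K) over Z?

H_0 ≅ Z,  H_1 ≅ Z^2,  H_2 ≅ Z.

Fix the vertex order a < b < c < d < e < f < g < h and write every simplex with vertices in increasing order. Then dim K = 2 and the simplices of K are:

  0-simplices (8): a, b, c, d, e, f, g, h
  1-simplices (24): ab, ac, ad, ae, af, ag, ah, bc, bd, be, bf, bg, cd, ce, cf, ch, de, df, dh, ef, eh, fg, fh, gh
  2-simplices (16): abd, abg, acd, acf, aef, aeh, agh, bce, bcf, bde, bfg, cdh, ceh, def, dfh, fgh

so the chain groups are C_0 ≅ Z^8, C_1 ≅ Z^24, C_2 ≅ Z^16.

The boundary map ∂_1: C_1 → C_0 sends each edge [p,q] (with p < q) to q − p.
The resulting 8×24 matrix has rank 7, and its Smith normal form has invariant factors (1,1,1,1,1,1,1).

Boundary ∂_2: C_2 → C_1 acts by ∂[p,q,r] = [q,r] − [p,r] + [p,q]. For instance
  ∂bcf = cf − bf + bc,
  ∂dfh = fh − dh + df.
The resulting 24×16 matrix has rank 15, and its Smith normal form has invariant factors (1,1,1,1,1,1,1,1,1,1,1,1,1,1,1).

From H_k ≅ ker(∂_k) / im(∂_{k+1}) we obtain:

  H_0: rank C_0 − rank ∂_1 = 8 − 7 = 1, and the invariant factors of ∂_1 are all 1, so H_0 ≅ Z.
  H_1: rank ker ∂_1 − rank ∂_2 = (24 − 7) − 15 = 2, and the invariant factors of ∂_2 are all 1, so H_1 ≅ Z^2.
  H_2: rank ker ∂_2 − rank ∂_3 = (16 − 15) − 0 = 1, and there is no ∂_3, so H_2 ≅ Z.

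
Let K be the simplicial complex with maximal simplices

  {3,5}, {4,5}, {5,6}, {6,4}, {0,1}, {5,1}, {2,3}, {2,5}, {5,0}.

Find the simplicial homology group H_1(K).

H_1 = Z^3.

Take the total order 0 < 1 < 2 < 3 < 4 < 5 < 6 on the vertex set. Then K (dimension 1) consists of the simplices:

  0-simplices (7): [0], [1], [2], [3], [4], [5], [6]
  1-simplices (9): [0,1], [0,5], [1,5], [2,3], [2,5], [3,5], [4,5], [4,6], [5,6]

Hence C_0 ≅ Z^7, C_1 ≅ Z^9.

∂_1: C_1 → C_0 is given by ∂[p,q] = [q] − [p].
This gives a 7×9 integer matrix of rank 6; reducing to Smith normal form yields diagonal entries (1,1,1,1,1,1).

Now H_k = ker ∂_k / im ∂_{k+1}, so:

  H_1: rank ker ∂_1 − rank ∂_2 = (9 − 6) − 0 = 3, and there is no ∂_2, so H_1 = Z^3.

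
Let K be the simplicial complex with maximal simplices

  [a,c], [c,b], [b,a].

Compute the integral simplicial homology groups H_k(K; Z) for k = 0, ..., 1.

H_0 ≅ Z,  H_1 ≅ Z.

We work with the vertex ordering a < b < c. The simplices of K, each written with vertices in increasing order, are:

  0-simplices (3): a, b, c
  1-simplices (3): ab, ac, bc

Hence C_0 ≅ Z^3, C_1 ≅ Z^3.

Boundary ∂_1: C_1 → C_0 maps an edge to its endpoints' difference, ∂[p,q] = q − p. For instance
  ∂ab = b − a.
The 3×3 boundary matrix has rank 2 and Smith normal form diag(1,1).

Reading off H_k = ker ∂_k / im ∂_{k+1}:

  H_0: rank C_0 − rank ∂_1 = 3 − 2 = 1, and the invariant factors of ∂_1 are all 1, so H_0 ≅ Z.
  H_1: rank ker ∂_1 − rank ∂_2 = (3 − 2) − 0 = 1, and there is no ∂_2, so H_1 ≅ Z.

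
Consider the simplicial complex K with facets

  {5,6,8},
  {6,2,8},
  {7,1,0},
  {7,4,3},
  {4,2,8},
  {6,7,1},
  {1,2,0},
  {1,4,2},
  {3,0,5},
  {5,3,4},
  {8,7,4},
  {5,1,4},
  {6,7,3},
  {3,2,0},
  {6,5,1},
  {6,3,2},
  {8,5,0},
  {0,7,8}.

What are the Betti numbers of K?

b_0 = 1, b_1 = 2, b_2 = 1.

Fix the vertex order 0 < 1 < 2 < 3 < 4 < 5 < 6 < 7 < 8 and write every simplex with vertices in increasing order. Then dim K = 2 and the simplices of K are:

  0-simplices (9): [0], [1], [2], [3], [4], [5], [6], [7], [8]
  1-simplices (27): (27 of them)
  2-simplices (18): [0,1,2], [0,1,7], [0,2,3], [0,3,5], [0,5,8], [0,7,8], [1,2,4], [1,4,5], [1,5,6], [1,6,7], [2,3,6], [2,4,8], [2,6,8], [3,4,5], [3,4,7], [3,6,7], [4,7,8], [5,6,8]

so the chain groups are C_0 ≅ Z^9, C_1 ≅ Z^27, C_2 ≅ Z^18.

∂_1: C_1 → C_0 sends each edge [p,q] (with p < q) to q − p. For instance
  ∂[1,7] = [7] − [1].
This gives a 9×27 integer matrix of rank 8; reducing to Smith normal form yields diagonal entries (1,1,1,1,1,1,1,1).

The boundary map ∂_2: C_2 → C_1 acts by ∂[p,q,r] = [q,r] − [p,r] + [p,q]. For instance
  ∂[1,5,6] = [5,6] − [1,6] + [1,5],
  ∂[2,3,6] = [3,6] − [2,6] + [2,3].
The resulting 27×18 matrix has rank 17, and its Smith normal form has invariant factors (1,1,1,1,1,1,1,1,1,1,1,1,1,1,1,1,1).

Now H_k = ker ∂_k / im ∂_{k+1}, so:

  H_0: rank C_0 − rank ∂_1 = 9 − 8 = 1, and the invariant factors of ∂_1 are all 1, so H_0 ≅ Z.
  H_1: rank ker ∂_1 − rank ∂_2 = (27 − 8) − 17 = 2, and the invariant factors of ∂_2 are all 1, so H_1 ≅ Z^2.
  H_2: rank ker ∂_2 − rank ∂_3 = (18 − 17) − 0 = 1, and there is no ∂_3, so H_2 ≅ Z.

Hence the Betti numbers are b_0 = 1, b_1 = 2, b_2 = 1.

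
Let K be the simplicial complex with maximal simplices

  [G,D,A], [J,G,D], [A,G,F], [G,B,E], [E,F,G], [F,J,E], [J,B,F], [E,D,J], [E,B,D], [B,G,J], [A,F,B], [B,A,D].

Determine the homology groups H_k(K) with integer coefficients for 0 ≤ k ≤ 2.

K has 7 vertices, 18 edges, 12 triangles.
rank ∂_0 = 0, rank ∂_1 = 6 ⇒ b_0 = 7 − 0 − 6 = 1; all invariant factors of ∂_1 are 1 so no torsion. So H_0 ≅ Z.
rank ∂_1 = 6, rank ∂_2 = 12 ⇒ b_1 = 18 − 6 − 12 = 0; ∂_2 has invariant factor(s) [2] giving torsion. So H_1 ≅ Z/2.
rank ∂_2 = 12, rank ∂_3 = 0 ⇒ b_2 = 12 − 12 − 0 = 0. So H_2 ≅ 0.

H_0 = Z,  H_1 = Z/2,  H_2 = 0.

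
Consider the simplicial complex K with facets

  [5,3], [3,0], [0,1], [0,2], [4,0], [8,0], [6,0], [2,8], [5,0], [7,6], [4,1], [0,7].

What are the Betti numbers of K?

b_0 = 1, b_1 = 4.

We work with the vertex ordering 0 < 1 < 2 < 3 < 4 < 5 < 6 < 7 < 8. The simplices of K, each written with vertices in increasing order, are:

  0-simplices (9): [0], [1], [2], [3], [4], [5], [6], [7], [8]
  1-simplices (12): [0,1], [0,2], [0,3], [0,4], [0,5], [0,6], [0,7], [0,8], [1,4], [2,8], [3,5], [6,7]

Hence C_0 ≅ Z^9, C_1 ≅ Z^12.

∂_1: C_1 → C_0 sends each edge [p,q] (with p < q) to q − p.
The resulting 9×12 matrix has rank 8, and its Smith normal form has invariant factors (1,1,1,1,1,1,1,1).

Reading off H_k = ker ∂_k / im ∂_{k+1}:

  H_0: rank C_0 − rank ∂_1 = 9 − 8 = 1, and the invariant factors of ∂_1 are all 1, so H_0 ≅ Z.
  H_1: rank ker ∂_1 − rank ∂_2 = (12 − 8) − 0 = 4, and there is no ∂_2, so H_1 ≅ Z^4.

Hence the Betti numbers are b_0 = 1, b_1 = 4.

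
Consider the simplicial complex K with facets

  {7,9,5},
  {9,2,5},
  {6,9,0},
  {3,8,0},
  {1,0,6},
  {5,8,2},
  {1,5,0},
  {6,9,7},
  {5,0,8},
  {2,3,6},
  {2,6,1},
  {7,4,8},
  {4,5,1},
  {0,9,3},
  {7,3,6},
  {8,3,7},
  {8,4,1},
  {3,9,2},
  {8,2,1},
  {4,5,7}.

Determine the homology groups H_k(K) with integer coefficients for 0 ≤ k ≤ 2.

H_0 = Z,  H_1 = Z ⊕ Z/2,  H_2 = 0.

We work with the vertex ordering 0 < 1 < 2 < 3 < 4 < 5 < 6 < 7 < 8 < 9. The simplices of K, each written with vertices in increasing order, are:

  0-simplices (10): [0], [1], [2], [3], [4], [5], [6], [7], [8], [9]
  1-simplices (30): (30 of them)
  2-simplices (20): (20 of them)

so the chain groups are C_0 ≅ Z^10, C_1 ≅ Z^30, C_2 ≅ Z^20.

The boundary map ∂_1: C_1 → C_0 is given by ∂[p,q] = [q] − [p].
This gives a 10×30 integer matrix of rank 9; reducing to Smith normal form yields diagonal entries (1,1,1,1,1,1,1,1,1).

Boundary ∂_2: C_2 → C_1 acts by ∂[p,q,r] = [q,r] − [p,r] + [p,q]. For instance
  ∂[0,1,6] = [1,6] − [0,6] + [0,1],
  ∂[0,3,9] = [3,9] − [0,9] + [0,3].
The 30×20 boundary matrix has rank 20 and Smith normal form diag(1,1,1,1,1,1,1,1,1,1,1,1,1,1,1,1,1,1,1,2).

Now H_k = ker ∂_k / im ∂_{k+1}, so:

  H_0: rank C_0 − rank ∂_1 = 10 − 9 = 1, and the invariant factors of ∂_1 are all 1, so H_0 = Z.
  H_1: rank ker ∂_1 − rank ∂_2 = (30 − 9) − 20 = 1, and ∂_2 has invariant factor 2 > 1, so H_1 = Z ⊕ Z/2.
  H_2: rank ker ∂_2 − rank ∂_3 = (20 − 20) − 0 = 0, and there is no ∂_3, so H_2 = 0.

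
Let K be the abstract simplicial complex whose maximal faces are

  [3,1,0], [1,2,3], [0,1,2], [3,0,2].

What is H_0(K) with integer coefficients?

H_0 ≅ Z.

Fix the vertex order 0 < 1 < 2 < 3 and write every simplex with vertices in increasing order. Then dim K = 2 and the simplices of K are:

  0-simplices (4): [0], [1], [2], [3]
  1-simplices (6): [0,1], [0,2], [0,3], [1,2], [1,3], [2,3]
  2-simplices (4): [0,1,2], [0,1,3], [0,2,3], [1,2,3]

so the chain groups are C_0 ≅ Z^4, C_1 ≅ Z^6, C_2 ≅ Z^4.

The boundary map ∂_1: C_1 → C_0 sends each edge [p,q] (with p < q) to q − p. For instance
  ∂[0,1] = [1] − [0].
As a 4×6 matrix over Z this has rank 3, with invariant factors (1,1,1).

∂_2: C_2 → C_1 acts by ∂[p,q,r] = [q,r] − [p,r] + [p,q]. For instance
  ∂[0,1,3] = [1,3] − [0,3] + [0,1],
  ∂[0,1,2] = [1,2] − [0,2] + [0,1].
As a 6×4 matrix over Z this has rank 3, with invariant factors (1,1,1).

Reading off H_k = ker ∂_k / im ∂_{k+1}:

  H_0: rank C_0 − rank ∂_1 = 4 − 3 = 1, and the invariant factors of ∂_1 are all 1, so H_0 ≅ Z.

(K is a triangulation of the 2-sphere S^2.)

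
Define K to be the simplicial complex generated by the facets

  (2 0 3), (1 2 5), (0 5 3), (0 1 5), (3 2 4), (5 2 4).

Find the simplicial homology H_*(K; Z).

Fix the vertex order 0 < 1 < 2 < 3 < 4 < 5 and write every simplex with vertices in increasing order. Then dim K = 2 and the simplices of K are:

  0-simplices (6): [0], [1], [2], [3], [4], [5]
  1-simplices (12): [0,1], [0,2], [0,3], [0,5], [1,2], [1,5], [2,3], [2,4], [2,5], [3,4], [3,5], [4,5]
  2-simplices (6): [0,1,5], [0,2,3], [0,3,5], [1,2,5], [2,3,4], [2,4,5]

Hence C_0 ≅ Z^6, C_1 ≅ Z^12, C_2 ≅ Z^6.

The boundary map ∂_1: C_1 → C_0 sends each edge [p,q] (with p < q) to q − p. For instance
  ∂[2,5] = [5] − [2].
As a 6×12 matrix over Z this has rank 5, with invariant factors (1,1,1,1,1).

The boundary map ∂_2: C_2 → C_1 sends each 2-simplex [p,q,r] to [q,r] − [p,r] + [p,q]. For instance
  ∂[2,3,4] = [3,4] − [2,4] + [2,3],
  ∂[0,3,5] = [3,5] − [0,5] + [0,3].
As a 12×6 matrix over Z this has rank 6, with invariant factors (1,1,1,1,1,1).

Now H_k = ker ∂_k / im ∂_{k+1}, so:

  H_0: rank C_0 − rank ∂_1 = 6 − 5 = 1, and the invariant factors of ∂_1 are all 1, so H_0 ≅ Z.
  H_1: rank ker ∂_1 − rank ∂_2 = (12 − 5) − 6 = 1, and the invariant factors of ∂_2 are all 1, so H_1 ≅ Z.
  H_2: rank ker ∂_2 − rank ∂_3 = (6 − 6) − 0 = 0, and there is no ∂_3, so H_2 ≅ 0.

(K is a triangulation of the cylinder S^1 x I.)

H_0 ≅ Z,  H_1 ≅ Z,  H_2 = 0.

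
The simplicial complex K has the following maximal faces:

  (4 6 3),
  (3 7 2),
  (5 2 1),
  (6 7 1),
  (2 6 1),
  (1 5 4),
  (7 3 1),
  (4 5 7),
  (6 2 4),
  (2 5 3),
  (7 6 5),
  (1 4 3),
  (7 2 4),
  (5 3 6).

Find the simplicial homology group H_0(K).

Take the total order 1 < 2 < 3 < 4 < 5 < 6 < 7 on the vertex set. Then K (dimension 2) consists of the simplices:

  0-simplices (7): [1], [2], [3], [4], [5], [6], [7]
  1-simplices (21): [1,2], [1,3], [1,4], [1,5], [1,6], [1,7], [2,3], [2,4], [2,5], [2,6], [2,7], [3,4], [3,5], [3,6], [3,7], [4,5], [4,6], [4,7], [5,6], [5,7], [6,7]
  2-simplices (14): [1,2,5], [1,2,6], [1,3,4], [1,3,7], [1,4,5], [1,6,7], [2,3,5], [2,3,7], [2,4,6], [2,4,7], [3,4,6], [3,5,6], [4,5,7], [5,6,7]

giving chain groups C_0 ≅ Z^7, C_1 ≅ Z^21, C_2 ≅ Z^14.

The boundary map ∂_1: C_1 → C_0 maps an edge to its endpoints' difference, ∂[p,q] = q − p.
As a 7×21 matrix over Z this has rank 6, with invariant factors (1,1,1,1,1,1).

∂_2: C_2 → C_1 maps a triangle to the signed sum of its edges. For instance
  ∂[2,4,6] = [4,6] − [2,6] + [2,4],
  ∂[1,6,7] = [6,7] − [1,7] + [1,6].
As a 21×14 matrix over Z this has rank 13, with invariant factors (1,1,1,1,1,1,1,1,1,1,1,1,1).

Now H_k = ker ∂_k / im ∂_{k+1}, so:

  H_0: rank C_0 − rank ∂_1 = 7 − 6 = 1, and the invariant factors of ∂_1 are all 1, so H_0 ≅ Z.

H_0 = Z.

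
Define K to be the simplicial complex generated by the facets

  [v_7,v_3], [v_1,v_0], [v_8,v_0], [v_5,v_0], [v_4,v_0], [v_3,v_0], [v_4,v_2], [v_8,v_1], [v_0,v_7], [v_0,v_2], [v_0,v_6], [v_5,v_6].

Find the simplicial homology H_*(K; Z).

Fix the vertex order v_0 < v_1 < v_2 < v_3 < v_4 < v_5 < v_6 < v_7 < v_8 and write every simplex with vertices in increasing order. Then dim K = 1 and the simplices of K are:

  0-simplices (9): [v_0], [v_1], [v_2], [v_3], [v_4], [v_5], [v_6], [v_7], [v_8]
  1-simplices (12): [v_0,v_1], [v_0,v_2], [v_0,v_3], [v_0,v_4], [v_0,v_5], [v_0,v_6], [v_0,v_7], [v_0,v_8], [v_1,v_8], [v_2,v_4], [v_3,v_7], [v_5,v_6]

Hence C_0 ≅ Z^9, C_1 ≅ Z^12.

The boundary map ∂_1: C_1 → C_0 is given by ∂[p,q] = [q] − [p]. For instance
  ∂[v_5,v_6] = [v_6] − [v_5].
This gives a 9×12 integer matrix of rank 8; reducing to Smith normal form yields diagonal entries (1,1,1,1,1,1,1,1).

Reading off H_k = ker ∂_k / im ∂_{k+1}:

  H_0: rank C_0 − rank ∂_1 = 9 − 8 = 1, and the invariant factors of ∂_1 are all 1, so H_0 ≅ Z.
  H_1: rank ker ∂_1 − rank ∂_2 = (12 − 8) − 0 = 4, and there is no ∂_2, so H_1 ≅ Z^4.

As a check, the Euler characteristic is 9 − 12 = -3, which agrees with 1 − 4 = -3.

H_0 ≅ Z,  H_1 ≅ Z^4.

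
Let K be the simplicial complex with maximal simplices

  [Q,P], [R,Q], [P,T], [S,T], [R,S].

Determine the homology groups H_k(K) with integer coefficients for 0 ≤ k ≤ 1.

H_0 = Z,  H_1 = Z.

Take the total order P < Q < R < S < T on the vertex set. Then K (dimension 1) consists of the simplices:

  0-simplices (5): P, Q, R, S, T
  1-simplices (5): PQ, PT, QR, RS, ST

so the chain groups are C_0 ≅ Z^5, C_1 ≅ Z^5.

The boundary map ∂_1: C_1 → C_0 is given by ∂[p,q] = [q] − [p]. For instance
  ∂RS = S − R.
This gives a 5×5 integer matrix of rank 4; reducing to Smith normal form yields diagonal entries (1,1,1,1).

Now H_k = ker ∂_k / im ∂_{k+1}, so:

  H_0: rank C_0 − rank ∂_1 = 5 − 4 = 1, and the invariant factors of ∂_1 are all 1, so H_0 = Z.
  H_1: rank ker ∂_1 − rank ∂_2 = (5 − 4) − 0 = 1, and there is no ∂_2, so H_1 = Z.

As a check, the Euler characteristic is 5 − 5 = 0, which agrees with 1 − 1 = 0.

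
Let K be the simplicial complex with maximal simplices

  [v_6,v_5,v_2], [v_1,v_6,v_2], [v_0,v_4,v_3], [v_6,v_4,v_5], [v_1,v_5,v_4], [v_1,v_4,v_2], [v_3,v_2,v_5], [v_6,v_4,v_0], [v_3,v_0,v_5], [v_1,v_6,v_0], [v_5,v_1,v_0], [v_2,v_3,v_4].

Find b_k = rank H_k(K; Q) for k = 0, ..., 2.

b_0 = 1, b_1 = 0, b_2 = 0.

Take the total order v_0 < v_1 < v_2 < v_3 < v_4 < v_5 < v_6 on the vertex set. Then K (dimension 2) consists of the simplices:

  0-simplices (7): [v_0], [v_1], [v_2], [v_3], [v_4], [v_5], [v_6]
  1-simplices (18): (18 of them)
  2-simplices (12): (12 of them)

giving chain groups C_0 ≅ Z^7, C_1 ≅ Z^18, C_2 ≅ Z^12.

∂_1: C_1 → C_0 sends each edge [p,q] (with p < q) to q − p. For instance
  ∂[v_0,v_4] = [v_4] − [v_0].
The 7×18 boundary matrix has rank 6 and Smith normal form diag(1,1,1,1,1,1).

∂_2: C_2 → C_1 acts by ∂[p,q,r] = [q,r] − [p,r] + [p,q]. For instance
  ∂[v_0,v_1,v_6] = [v_1,v_6] − [v_0,v_6] + [v_0,v_1],
  ∂[v_0,v_3,v_5] = [v_3,v_5] − [v_0,v_5] + [v_0,v_3].
The 18×12 boundary matrix has rank 12 and Smith normal form diag(1,1,1,1,1,1,1,1,1,1,1,2).

From H_k ≅ ker(∂_k) / im(∂_{k+1}) we obtain:

  H_0: rank C_0 − rank ∂_1 = 7 − 6 = 1, and the invariant factors of ∂_1 are all 1, so H_0 = Z.
  H_1: rank ker ∂_1 − rank ∂_2 = (18 − 6) − 12 = 0, and ∂_2 has invariant factor 2 > 1, so H_1 = Z/2.
  H_2: rank ker ∂_2 − rank ∂_3 = (12 − 12) − 0 = 0, and there is no ∂_3, so H_2 = 0.

As a check, the Euler characteristic is 7 − 18 + 12 = 1, which agrees with 1 − 0 + 0 = 1.

Hence the Betti numbers are b_0 = 1, b_1 = 0, b_2 = 0.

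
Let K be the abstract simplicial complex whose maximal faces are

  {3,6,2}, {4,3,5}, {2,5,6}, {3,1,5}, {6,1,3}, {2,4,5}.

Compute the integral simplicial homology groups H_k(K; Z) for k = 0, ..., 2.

H_0 = Z,  H_1 = Z,  H_2 = 0.

Fix the vertex order 1 < 2 < 3 < 4 < 5 < 6 and write every simplex with vertices in increasing order. Then dim K = 2 and the simplices of K are:

  0-simplices (6): [1], [2], [3], [4], [5], [6]
  1-simplices (12): [1,3], [1,5], [1,6], [2,3], [2,4], [2,5], [2,6], [3,4], [3,5], [3,6], [4,5], [5,6]
  2-simplices (6): [1,3,5], [1,3,6], [2,3,6], [2,4,5], [2,5,6], [3,4,5]

so the chain groups are C_0 ≅ Z^6, C_1 ≅ Z^12, C_2 ≅ Z^6.

Boundary ∂_1: C_1 → C_0 maps an edge to its endpoints' difference, ∂[p,q] = q − p. For instance
  ∂[5,6] = [6] − [5].
The resulting 6×12 matrix has rank 5, and its Smith normal form has invariant factors (1,1,1,1,1).

The boundary map ∂_2: C_2 → C_1 acts by ∂[p,q,r] = [q,r] − [p,r] + [p,q]. For instance
  ∂[2,3,6] = [3,6] − [2,6] + [2,3],
  ∂[1,3,5] = [3,5] − [1,5] + [1,3].
This gives a 12×6 integer matrix of rank 6; reducing to Smith normal form yields diagonal entries (1,1,1,1,1,1).

Reading off H_k = ker ∂_k / im ∂_{k+1}:

  H_0: rank C_0 − rank ∂_1 = 6 − 5 = 1, and the invariant factors of ∂_1 are all 1, so H_0 = Z.
  H_1: rank ker ∂_1 − rank ∂_2 = (12 − 5) − 6 = 1, and the invariant factors of ∂_2 are all 1, so H_1 = Z.
  H_2: rank ker ∂_2 − rank ∂_3 = (6 − 6) − 0 = 0, and there is no ∂_3, so H_2 = 0.

(K is a triangulation of the cylinder S^1 x I.)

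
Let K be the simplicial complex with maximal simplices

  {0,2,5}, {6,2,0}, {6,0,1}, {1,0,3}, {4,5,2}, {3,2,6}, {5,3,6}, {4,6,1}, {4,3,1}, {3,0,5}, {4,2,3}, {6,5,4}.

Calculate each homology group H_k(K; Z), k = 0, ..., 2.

H_0 ≅ Z,  H_1 ≅ Z_2,  H_2 = 0.

Take the total order 0 < 1 < 2 < 3 < 4 < 5 < 6 on the vertex set. Then K (dimension 2) consists of the simplices:

  0-simplices (7): [0], [1], [2], [3], [4], [5], [6]
  1-simplices (18): [0,1], [0,2], [0,3], [0,5], [0,6], [1,3], [1,4], [1,6], [2,3], [2,4], [2,5], [2,6], [3,4], [3,5], [3,6], [4,5], [4,6], [5,6]
  2-simplices (12): [0,1,3], [0,1,6], [0,2,5], [0,2,6], [0,3,5], [1,3,4], [1,4,6], [2,3,4], [2,3,6], [2,4,5], [3,5,6], [4,5,6]

so the chain groups are C_0 ≅ Z^7, C_1 ≅ Z^18, C_2 ≅ Z^12.

Boundary ∂_1: C_1 → C_0 is given by ∂[p,q] = [q] − [p]. For instance
  ∂[3,5] = [5] − [3].
The resulting 7×18 matrix has rank 6, and its Smith normal form has invariant factors (1,1,1,1,1,1).

The boundary map ∂_2: C_2 → C_1 sends each 2-simplex [p,q,r] to [q,r] − [p,r] + [p,q]. For instance
  ∂[2,4,5] = [4,5] − [2,5] + [2,4],
  ∂[2,3,6] = [3,6] − [2,6] + [2,3].
The 18×12 boundary matrix has rank 12 and Smith normal form diag(1,1,1,1,1,1,1,1,1,1,1,2).

Computing H_k = (kernel of ∂_k) / (image of ∂_{k+1}):

  H_0: rank C_0 − rank ∂_1 = 7 − 6 = 1, and the invariant factors of ∂_1 are all 1, so H_0 = Z.
  H_1: rank ker ∂_1 − rank ∂_2 = (18 − 6) − 12 = 0, and ∂_2 has invariant factor 2 > 1, so H_1 = Z_2.
  H_2: rank ker ∂_2 − rank ∂_3 = (12 − 12) − 0 = 0, and there is no ∂_3, so H_2 = 0.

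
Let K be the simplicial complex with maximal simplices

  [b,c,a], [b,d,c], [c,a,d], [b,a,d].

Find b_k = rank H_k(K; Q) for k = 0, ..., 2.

Order the vertices as a < b < c < d. Listing each simplex with vertices in this order, K has dimension 2 with simplices:

  0-simplices (4): a, b, c, d
  1-simplices (6): ab, ac, ad, bc, bd, cd
  2-simplices (4): abc, abd, acd, bcd

Hence C_0 ≅ Z^4, C_1 ≅ Z^6, C_2 ≅ Z^4.

∂_1: C_1 → C_0 is given by ∂[p,q] = [q] − [p].
As a 4×6 matrix over Z this has rank 3, with invariant factors (1,1,1).

The boundary map ∂_2: C_2 → C_1 maps a triangle to the signed sum of its edges. For instance
  ∂abc = bc − ac + ab,
  ∂bcd = cd − bd + bc.
The resulting 6×4 matrix has rank 3, and its Smith normal form has invariant factors (1,1,1).

Computing H_k = (kernel of ∂_k) / (image of ∂_{k+1}):

  H_0: rank C_0 − rank ∂_1 = 4 − 3 = 1, and the invariant factors of ∂_1 are all 1, so H_0 = Z.
  H_1: rank ker ∂_1 − rank ∂_2 = (6 − 3) − 3 = 0, and the invariant factors of ∂_2 are all 1, so H_1 = 0.
  H_2: rank ker ∂_2 − rank ∂_3 = (4 − 3) − 0 = 1, and there is no ∂_3, so H_2 = Z.

As a check, the Euler characteristic is 4 − 6 + 4 = 2, which agrees with 1 − 0 + 1 = 2.

Hence the Betti numbers are b_0 = 1, b_1 = 0, b_2 = 1.

b_0 = 1, b_1 = 0, b_2 = 1.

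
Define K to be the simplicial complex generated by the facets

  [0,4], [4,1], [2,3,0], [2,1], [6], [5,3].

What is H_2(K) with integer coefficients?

H_2 = 0.

Fix the vertex order 0 < 1 < 2 < 3 < 4 < 5 < 6 and write every simplex with vertices in increasing order. Then dim K = 2 and the simplices of K are:

  0-simplices (7): [0], [1], [2], [3], [4], [5], [6]
  1-simplices (7): [0,2], [0,3], [0,4], [1,2], [1,4], [2,3], [3,5]
  2-simplices (1): [0,2,3]

giving chain groups C_0 ≅ Z^7, C_1 ≅ Z^7, C_2 ≅ Z^1.

The boundary map ∂_1: C_1 → C_0 maps an edge to its endpoints' difference, ∂[p,q] = q − p.
As a 7×7 matrix over Z this has rank 5, with invariant factors (1,1,1,1,1).

The boundary map ∂_2: C_2 → C_1 maps a triangle to the signed sum of its edges. For instance
  ∂[0,2,3] = [2,3] − [0,3] + [0,2].
As a 7×1 matrix over Z this has rank 1, with invariant factors (1).

From H_k ≅ ker(∂_k) / im(∂_{k+1}) we obtain:

  H_2: rank ker ∂_2 − rank ∂_3 = (1 − 1) − 0 = 0, and there is no ∂_3, so H_2 = 0.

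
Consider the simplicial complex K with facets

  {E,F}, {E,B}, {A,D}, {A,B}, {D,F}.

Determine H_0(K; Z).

We work with the vertex ordering A < B < D < E < F. The simplices of K, each written with vertices in increasing order, are:

  0-simplices (5): A, B, D, E, F
  1-simplices (5): AB, AD, BE, DF, EF

so the chain groups are C_0 ≅ Z^5, C_1 ≅ Z^5.

∂_1: C_1 → C_0 maps an edge to its endpoints' difference, ∂[p,q] = q − p.
The resulting 5×5 matrix has rank 4, and its Smith normal form has invariant factors (1,1,1,1).

Now H_k = ker ∂_k / im ∂_{k+1}, so:

  H_0: rank C_0 − rank ∂_1 = 5 − 4 = 1, and the invariant factors of ∂_1 are all 1, so H_0 ≅ Z.

(K is a triangulation of the circle S^1.)

H_0 ≅ Z.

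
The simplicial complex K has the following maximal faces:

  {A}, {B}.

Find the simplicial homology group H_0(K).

Fix the vertex order A < B and write every simplex with vertices in increasing order. Then dim K = 0 and the simplices of K are:

  0-simplices (2): A, B

so the chain groups are C_0 ≅ Z^2.

Reading off H_k = ker ∂_k / im ∂_{k+1}:

  H_0: rank C_0 − rank ∂_1 = 2 − 0 = 2, and there is no ∂_1, so H_0 ≅ Z^2.

(K is a triangulation of a set of 2 points.)

H_0 ≅ Z^2.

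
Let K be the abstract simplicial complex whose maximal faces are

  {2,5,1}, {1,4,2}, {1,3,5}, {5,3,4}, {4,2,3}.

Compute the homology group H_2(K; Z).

H_2 ≅ 0.

Fix the vertex order 1 < 2 < 3 < 4 < 5 and write every simplex with vertices in increasing order. Then dim K = 2 and the simplices of K are:

  0-simplices (5): [1], [2], [3], [4], [5]
  1-simplices (10): [1,2], [1,3], [1,4], [1,5], [2,3], [2,4], [2,5], [3,4], [3,5], [4,5]
  2-simplices (5): [1,2,4], [1,2,5], [1,3,5], [2,3,4], [3,4,5]

so the chain groups are C_0 ≅ Z^5, C_1 ≅ Z^10, C_2 ≅ Z^5.

Boundary ∂_1: C_1 → C_0 sends each edge [p,q] (with p < q) to q − p.
As a 5×10 matrix over Z this has rank 4, with invariant factors (1,1,1,1).

∂_2: C_2 → C_1 sends each 2-simplex [p,q,r] to [q,r] − [p,r] + [p,q]. For instance
  ∂[1,3,5] = [3,5] − [1,5] + [1,3],
  ∂[3,4,5] = [4,5] − [3,5] + [3,4].
The 10×5 boundary matrix has rank 5 and Smith normal form diag(1,1,1,1,1).

Computing H_k = (kernel of ∂_k) / (image of ∂_{k+1}):

  H_2: rank ker ∂_2 − rank ∂_3 = (5 − 5) − 0 = 0, and there is no ∂_3, so H_2 = 0.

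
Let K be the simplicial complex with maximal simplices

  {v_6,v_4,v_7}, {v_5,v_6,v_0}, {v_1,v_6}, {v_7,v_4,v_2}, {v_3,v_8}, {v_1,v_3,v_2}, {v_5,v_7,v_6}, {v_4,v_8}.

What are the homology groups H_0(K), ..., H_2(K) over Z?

H_0 = Z,  H_1 = Z^2,  H_2 = 0.

Order the vertices as v_0 < v_1 < v_2 < v_3 < v_4 < v_5 < v_6 < v_7 < v_8. Listing each simplex with vertices in this order, K has dimension 2 with simplices:

  0-simplices (9): [v_0], [v_1], [v_2], [v_3], [v_4], [v_5], [v_6], [v_7], [v_8]
  1-simplices (15): (15 of them)
  2-simplices (5): [v_0,v_5,v_6], [v_1,v_2,v_3], [v_2,v_4,v_7], [v_4,v_6,v_7], [v_5,v_6,v_7]

giving chain groups C_0 ≅ Z^9, C_1 ≅ Z^15, C_2 ≅ Z^5.

The boundary map ∂_1: C_1 → C_0 maps an edge to its endpoints' difference, ∂[p,q] = q − p. For instance
  ∂[v_2,v_4] = [v_4] − [v_2].
As a 9×15 matrix over Z this has rank 8, with invariant factors (1,1,1,1,1,1,1,1).

The boundary map ∂_2: C_2 → C_1 sends each 2-simplex [p,q,r] to [q,r] − [p,r] + [p,q]. For instance
  ∂[v_0,v_5,v_6] = [v_5,v_6] − [v_0,v_6] + [v_0,v_5],
  ∂[v_2,v_4,v_7] = [v_4,v_7] − [v_2,v_7] + [v_2,v_4].
This gives a 15×5 integer matrix of rank 5; reducing to Smith normal form yields diagonal entries (1,1,1,1,1).

Now H_k = ker ∂_k / im ∂_{k+1}, so:

  H_0: rank C_0 − rank ∂_1 = 9 − 8 = 1, and the invariant factors of ∂_1 are all 1, so H_0 ≅ Z.
  H_1: rank ker ∂_1 − rank ∂_2 = (15 − 8) − 5 = 2, and the invariant factors of ∂_2 are all 1, so H_1 ≅ Z^2.
  H_2: rank ker ∂_2 − rank ∂_3 = (5 − 5) − 0 = 0, and there is no ∂_3, so H_2 ≅ 0.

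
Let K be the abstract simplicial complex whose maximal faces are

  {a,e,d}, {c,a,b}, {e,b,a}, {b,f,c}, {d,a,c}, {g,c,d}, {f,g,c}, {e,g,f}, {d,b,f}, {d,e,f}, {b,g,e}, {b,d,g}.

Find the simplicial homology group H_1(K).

Order the vertices as a < b < c < d < e < f < g. Listing each simplex with vertices in this order, K has dimension 2 with simplices:

  0-simplices (7): a, b, c, d, e, f, g
  1-simplices (18): ab, ac, ad, ae, bc, bd, be, bf, bg, cd, cf, cg, de, df, dg, ef, eg, fg
  2-simplices (12): abc, abe, acd, ade, bcf, bdf, bdg, beg, cdg, cfg, def, efg

so the chain groups are C_0 ≅ Z^7, C_1 ≅ Z^18, C_2 ≅ Z^12.

∂_1: C_1 → C_0 is given by ∂[p,q] = [q] − [p].
The resulting 7×18 matrix has rank 6, and its Smith normal form has invariant factors (1,1,1,1,1,1).

The boundary map ∂_2: C_2 → C_1 sends each 2-simplex [p,q,r] to [q,r] − [p,r] + [p,q]. For instance
  ∂acd = cd − ad + ac,
  ∂beg = eg − bg + be.
As a 18×12 matrix over Z this has rank 12, with invariant factors (1,1,1,1,1,1,1,1,1,1,1,2).

Computing H_k = (kernel of ∂_k) / (image of ∂_{k+1}):

  H_1: rank ker ∂_1 − rank ∂_2 = (18 − 6) − 12 = 0, and ∂_2 has invariant factor 2 > 1, so H_1 = Z/2.

H_1 = Z/2.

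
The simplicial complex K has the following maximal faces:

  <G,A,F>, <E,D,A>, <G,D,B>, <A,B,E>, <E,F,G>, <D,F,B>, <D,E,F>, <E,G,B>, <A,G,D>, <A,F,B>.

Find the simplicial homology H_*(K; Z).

We work with the vertex ordering A < B < D < E < F < G. The simplices of K, each written with vertices in increasing order, are:

  0-simplices (6): A, B, D, E, F, G
  1-simplices (15): AB, AD, AE, AF, AG, BD, BE, BF, BG, DE, DF, DG, EF, EG, FG
  2-simplices (10): ABE, ABF, ADE, ADG, AFG, BDF, BDG, BEG, DEF, EFG

so the chain groups are C_0 ≅ Z^6, C_1 ≅ Z^15, C_2 ≅ Z^10.

∂_1: C_1 → C_0 sends each edge [p,q] (with p < q) to q − p.
The 6×15 boundary matrix has rank 5 and Smith normal form diag(1,1,1,1,1).

∂_2: C_2 → C_1 acts by ∂[p,q,r] = [q,r] − [p,r] + [p,q]. For instance
  ∂ABE = BE − AE + AB,
  ∂ABF = BF − AF + AB.
This gives a 15×10 integer matrix of rank 10; reducing to Smith normal form yields diagonal entries (1,1,1,1,1,1,1,1,1,2).

From H_k ≅ ker(∂_k) / im(∂_{k+1}) we obtain:

  H_0: rank C_0 − rank ∂_1 = 6 − 5 = 1, and the invariant factors of ∂_1 are all 1, so H_0 ≅ Z.
  H_1: rank ker ∂_1 − rank ∂_2 = (15 − 5) − 10 = 0, and ∂_2 has invariant factor 2 > 1, so H_1 ≅ Z/2Z.
  H_2: rank ker ∂_2 − rank ∂_3 = (10 − 10) − 0 = 0, and there is no ∂_3, so H_2 ≅ 0.

H_0 = Z,  H_1 = Z/2Z,  H_2 = 0.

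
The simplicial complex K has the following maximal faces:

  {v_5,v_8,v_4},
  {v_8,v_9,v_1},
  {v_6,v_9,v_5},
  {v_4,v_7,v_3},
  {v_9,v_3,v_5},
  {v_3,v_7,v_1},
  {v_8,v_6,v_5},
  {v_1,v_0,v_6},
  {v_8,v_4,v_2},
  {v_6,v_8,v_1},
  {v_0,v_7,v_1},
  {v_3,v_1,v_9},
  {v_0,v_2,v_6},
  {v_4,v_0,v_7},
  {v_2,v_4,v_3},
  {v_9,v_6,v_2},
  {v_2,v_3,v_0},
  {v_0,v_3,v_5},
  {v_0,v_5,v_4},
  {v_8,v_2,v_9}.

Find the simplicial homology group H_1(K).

Take the total order v_0 < v_1 < v_2 < v_3 < v_4 < v_5 < v_6 < v_7 < v_8 < v_9 on the vertex set. Then K (dimension 2) consists of the simplices:

  0-simplices (10): [v_0], [v_1], [v_2], [v_3], [v_4], [v_5], [v_6], [v_7], [v_8], [v_9]
  1-simplices (30): (30 of them)
  2-simplices (20): (20 of them)

Hence C_0 ≅ Z^10, C_1 ≅ Z^30, C_2 ≅ Z^20.

Boundary ∂_1: C_1 → C_0 maps an edge to its endpoints' difference, ∂[p,q] = q − p. For instance
  ∂[v_4,v_7] = [v_7] − [v_4].
The 10×30 boundary matrix has rank 9 and Smith normal form diag(1,1,1,1,1,1,1,1,1).

Boundary ∂_2: C_2 → C_1 maps a triangle to the signed sum of its edges. For instance
  ∂[v_0,v_2,v_3] = [v_2,v_3] − [v_0,v_3] + [v_0,v_2],
  ∂[v_1,v_3,v_7] = [v_3,v_7] − [v_1,v_7] + [v_1,v_3].
The 30×20 boundary matrix has rank 20 and Smith normal form diag(1,1,1,1,1,1,1,1,1,1,1,1,1,1,1,1,1,1,1,2).

Now H_k = ker ∂_k / im ∂_{k+1}, so:

  H_1: rank ker ∂_1 − rank ∂_2 = (30 − 9) − 20 = 1, and ∂_2 has invariant factor 2 > 1, so H_1 = Z ⊕ Z/2.

(K is a triangulation of the Klein bottle.)

H_1 ≅ Z ⊕ Z/2.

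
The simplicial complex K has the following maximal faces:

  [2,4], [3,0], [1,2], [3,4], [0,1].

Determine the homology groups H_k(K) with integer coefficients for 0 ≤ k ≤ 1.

K has 5 vertices, 5 edges.
rank ∂_0 = 0, rank ∂_1 = 4 ⇒ b_0 = 5 − 0 − 4 = 1; all invariant factors of ∂_1 are 1 so no torsion. So H_0 ≅ Z.
rank ∂_1 = 4, rank ∂_2 = 0 ⇒ b_1 = 5 − 4 − 0 = 1. So H_1 ≅ Z.

H_0 = Z,  H_1 = Z.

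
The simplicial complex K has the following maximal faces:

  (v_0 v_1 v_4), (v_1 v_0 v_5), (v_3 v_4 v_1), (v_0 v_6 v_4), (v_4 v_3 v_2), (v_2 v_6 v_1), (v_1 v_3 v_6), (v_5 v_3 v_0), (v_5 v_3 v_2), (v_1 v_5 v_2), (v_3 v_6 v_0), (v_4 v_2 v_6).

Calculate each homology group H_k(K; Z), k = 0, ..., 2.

Fix the vertex order v_0 < v_1 < v_2 < v_3 < v_4 < v_5 < v_6 and write every simplex with vertices in increasing order. Then dim K = 2 and the simplices of K are:

  0-simplices (7): [v_0], [v_1], [v_2], [v_3], [v_4], [v_5], [v_6]
  1-simplices (18): (18 of them)
  2-simplices (12): (12 of them)

so the chain groups are C_0 ≅ Z^7, C_1 ≅ Z^18, C_2 ≅ Z^12.

The boundary map ∂_1: C_1 → C_0 is given by ∂[p,q] = [q] − [p].
The 7×18 boundary matrix has rank 6 and Smith normal form diag(1,1,1,1,1,1).

Boundary ∂_2: C_2 → C_1 maps a triangle to the signed sum of its edges. For instance
  ∂[v_1,v_2,v_6] = [v_2,v_6] − [v_1,v_6] + [v_1,v_2],
  ∂[v_0,v_1,v_5] = [v_1,v_5] − [v_0,v_5] + [v_0,v_1].
The resulting 18×12 matrix has rank 12, and its Smith normal form has invariant factors (1,1,1,1,1,1,1,1,1,1,1,2).

Computing H_k = (kernel of ∂_k) / (image of ∂_{k+1}):

  H_0: rank C_0 − rank ∂_1 = 7 − 6 = 1, and the invariant factors of ∂_1 are all 1, so H_0 = Z.
  H_1: rank ker ∂_1 − rank ∂_2 = (18 − 6) − 12 = 0, and ∂_2 has invariant factor 2 > 1, so H_1 = Z/2.
  H_2: rank ker ∂_2 − rank ∂_3 = (12 − 12) − 0 = 0, and there is no ∂_3, so H_2 = 0.

H_0 ≅ Z,  H_1 ≅ Z/2,  H_2 = 0.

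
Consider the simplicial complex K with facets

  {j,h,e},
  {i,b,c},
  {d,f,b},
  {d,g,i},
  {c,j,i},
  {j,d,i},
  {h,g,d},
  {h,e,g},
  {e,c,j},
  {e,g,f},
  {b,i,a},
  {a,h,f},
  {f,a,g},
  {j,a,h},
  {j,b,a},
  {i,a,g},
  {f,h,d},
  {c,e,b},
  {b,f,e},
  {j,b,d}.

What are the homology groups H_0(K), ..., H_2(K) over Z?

H_0 = Z,  H_1 = Z × Z/2,  H_2 = 0.

Fix the vertex order a < b < c < d < e < f < g < h < i < j and write every simplex with vertices in increasing order. Then dim K = 2 and the simplices of K are:

  0-simplices (10): a, b, c, d, e, f, g, h, i, j
  1-simplices (30): ab, af, ag, ah, ai, aj, bc, bd, be, bf, bi, bj, ce, ci, cj, df, dg, dh, di, dj, ef, eg, eh, ej, fg, fh, gh, gi, hj, ij
  2-simplices (20): abi, abj, afg, afh, agi, ahj, bce, bci, bdf, bdj, bef, cej, cij, dfh, dgh, dgi, dij, efg, egh, ehj

so the chain groups are C_0 ≅ Z^10, C_1 ≅ Z^30, C_2 ≅ Z^20.

Boundary ∂_1: C_1 → C_0 maps an edge to its endpoints' difference, ∂[p,q] = q − p. For instance
  ∂ce = e − c.
The resulting 10×30 matrix has rank 9, and its Smith normal form has invariant factors (1,1,1,1,1,1,1,1,1).

Boundary ∂_2: C_2 → C_1 sends each 2-simplex [p,q,r] to [q,r] − [p,r] + [p,q]. For instance
  ∂afh = fh − ah + af,
  ∂dgh = gh − dh + dg.
The resulting 30×20 matrix has rank 20, and its Smith normal form has invariant factors (1,1,1,1,1,1,1,1,1,1,1,1,1,1,1,1,1,1,1,2).

From H_k ≅ ker(∂_k) / im(∂_{k+1}) we obtain:

  H_0: rank C_0 − rank ∂_1 = 10 − 9 = 1, and the invariant factors of ∂_1 are all 1, so H_0 ≅ Z.
  H_1: rank ker ∂_1 − rank ∂_2 = (30 − 9) − 20 = 1, and ∂_2 has invariant factor 2 > 1, so H_1 ≅ Z × Z/2.
  H_2: rank ker ∂_2 − rank ∂_3 = (20 − 20) − 0 = 0, and there is no ∂_3, so H_2 ≅ 0.

(K is a triangulation of the Klein bottle.)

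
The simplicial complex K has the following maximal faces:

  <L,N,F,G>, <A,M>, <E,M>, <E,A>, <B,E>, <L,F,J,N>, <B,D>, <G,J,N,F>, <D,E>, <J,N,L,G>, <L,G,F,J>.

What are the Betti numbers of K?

b_0 = 2, b_1 = 2, b_2 = 0, b_3 = 1.

Fix the vertex order A < B < D < E < F < G < J < L < M < N and write every simplex with vertices in increasing order. Then dim K = 3 and the simplices of K are:

  0-simplices (10): A, B, D, E, F, G, J, L, M, N
  1-simplices (16): AE, AM, BD, BE, DE, EM, FG, FJ, FL, FN, GJ, GL, GN, JL, JN, LN
  2-simplices (10): FGJ, FGL, FGN, FJL, FJN, FLN, GJL, GJN, GLN, JLN
  3-simplices (5): FGJL, FGJN, FGLN, FJLN, GJLN

giving chain groups C_0 ≅ Z^10, C_1 ≅ Z^16, C_2 ≅ Z^10, C_3 ≅ Z^5.

∂_1: C_1 → C_0 maps an edge to its endpoints' difference, ∂[p,q] = q − p. For instance
  ∂FJ = J − F.
This gives a 10×16 integer matrix of rank 8; reducing to Smith normal form yields diagonal entries (1,1,1,1,1,1,1,1).

Boundary ∂_2: C_2 → C_1 maps a triangle to the signed sum of its edges. For instance
  ∂FLN = LN − FN + FL,
  ∂FJN = JN − FN + FJ.
The resulting 16×10 matrix has rank 6, and its Smith normal form has invariant factors (1,1,1,1,1,1).

Boundary ∂_3: C_3 → C_2 sends each 3-simplex σ to the alternating sum Σ_i (−1)^i (σ with its i-th vertex removed). For instance
  ∂GJLN = JLN − GLN + GJN − GJL,
  ∂FGJN = GJN − FJN + FGN − FGJ.
The 10×5 boundary matrix has rank 4 and Smith normal form diag(1,1,1,1).

Computing H_k = (kernel of ∂_k) / (image of ∂_{k+1}):

  H_0: rank C_0 − rank ∂_1 = 10 − 8 = 2, and the invariant factors of ∂_1 are all 1, so H_0 = Z^2.
  H_1: rank ker ∂_1 − rank ∂_2 = (16 − 8) − 6 = 2, and the invariant factors of ∂_2 are all 1, so H_1 = Z^2.
  H_2: rank ker ∂_2 − rank ∂_3 = (10 − 6) − 4 = 0, and the invariant factors of ∂_3 are all 1, so H_2 = 0.
  H_3: rank ker ∂_3 − rank ∂_4 = (5 − 4) − 0 = 1, and there is no ∂_4, so H_3 = Z.

As a check, the Euler characteristic is 10 − 16 + 10 − 5 = -1, which agrees with 2 − 2 + 0 − 1 = -1.

Hence the Betti numbers are b_0 = 2, b_1 = 2, b_2 = 0, b_3 = 1.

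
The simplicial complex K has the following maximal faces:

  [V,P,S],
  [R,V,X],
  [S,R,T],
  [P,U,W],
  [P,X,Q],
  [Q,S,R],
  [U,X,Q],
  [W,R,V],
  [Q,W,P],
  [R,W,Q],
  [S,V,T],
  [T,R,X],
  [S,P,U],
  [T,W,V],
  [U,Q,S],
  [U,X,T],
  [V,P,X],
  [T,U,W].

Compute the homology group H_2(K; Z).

H_2 = 0.

Take the total order P < Q < R < S < T < U < V < W < X on the vertex set. Then K (dimension 2) consists of the simplices:

  0-simplices (9): P, Q, R, S, T, U, V, W, X
  1-simplices (27): PQ, PS, PU, PV, PW, PX, QR, QS, QU, QW, QX, RS, RT, RV, RW, RX, ST, SU, SV, TU, TV, TW, TX, UW, UX, VW, VX
  2-simplices (18): PQW, PQX, PSU, PSV, PUW, PVX, QRS, QRW, QSU, QUX, RST, RTX, RVW, RVX, STV, TUW, TUX, TVW

so the chain groups are C_0 ≅ Z^9, C_1 ≅ Z^27, C_2 ≅ Z^18.

The boundary map ∂_1: C_1 → C_0 is given by ∂[p,q] = [q] − [p].
The resulting 9×27 matrix has rank 8, and its Smith normal form has invariant factors (1,1,1,1,1,1,1,1).

∂_2: C_2 → C_1 maps a triangle to the signed sum of its edges. For instance
  ∂TUX = UX − TX + TU,
  ∂QUX = UX − QX + QU.
This gives a 27×18 integer matrix of rank 18; reducing to Smith normal form yields diagonal entries (1,1,1,1,1,1,1,1,1,1,1,1,1,1,1,1,1,2).

From H_k ≅ ker(∂_k) / im(∂_{k+1}) we obtain:

  H_2: rank ker ∂_2 − rank ∂_3 = (18 − 18) − 0 = 0, and there is no ∂_3, so H_2 = 0.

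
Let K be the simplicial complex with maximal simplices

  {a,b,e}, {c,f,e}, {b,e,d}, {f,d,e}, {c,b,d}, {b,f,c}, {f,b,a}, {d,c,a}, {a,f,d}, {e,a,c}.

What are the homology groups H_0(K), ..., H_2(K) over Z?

H_0 = Z,  H_1 = Z/2,  H_2 = 0.

We work with the vertex ordering a < b < c < d < e < f. The simplices of K, each written with vertices in increasing order, are:

  0-simplices (6): a, b, c, d, e, f
  1-simplices (15): ab, ac, ad, ae, af, bc, bd, be, bf, cd, ce, cf, de, df, ef
  2-simplices (10): abe, abf, acd, ace, adf, bcd, bcf, bde, cef, def

giving chain groups C_0 ≅ Z^6, C_1 ≅ Z^15, C_2 ≅ Z^10.

Boundary ∂_1: C_1 → C_0 sends each edge [p,q] (with p < q) to q − p. For instance
  ∂ae = e − a.
The resulting 6×15 matrix has rank 5, and its Smith normal form has invariant factors (1,1,1,1,1).

Boundary ∂_2: C_2 → C_1 acts by ∂[p,q,r] = [q,r] − [p,r] + [p,q]. For instance
  ∂cef = ef − cf + ce,
  ∂bde = de − be + bd.
The resulting 15×10 matrix has rank 10, and its Smith normal form has invariant factors (1,1,1,1,1,1,1,1,1,2).

Computing H_k = (kernel of ∂_k) / (image of ∂_{k+1}):

  H_0: rank C_0 − rank ∂_1 = 6 − 5 = 1, and the invariant factors of ∂_1 are all 1, so H_0 = Z.
  H_1: rank ker ∂_1 − rank ∂_2 = (15 − 5) − 10 = 0, and ∂_2 has invariant factor 2 > 1, so H_1 = Z/2.
  H_2: rank ker ∂_2 − rank ∂_3 = (10 − 10) − 0 = 0, and there is no ∂_3, so H_2 = 0.

(K is a triangulation of the real projective plane RP^2.)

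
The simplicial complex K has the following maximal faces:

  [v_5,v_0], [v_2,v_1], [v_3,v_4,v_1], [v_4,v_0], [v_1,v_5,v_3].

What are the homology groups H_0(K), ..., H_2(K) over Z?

H_0 = Z,  H_1 = Z,  H_2 = 0.

We work with the vertex ordering v_0 < v_1 < v_2 < v_3 < v_4 < v_5. The simplices of K, each written with vertices in increasing order, are:

  0-simplices (6): [v_0], [v_1], [v_2], [v_3], [v_4], [v_5]
  1-simplices (8): [v_0,v_4], [v_0,v_5], [v_1,v_2], [v_1,v_3], [v_1,v_4], [v_1,v_5], [v_3,v_4], [v_3,v_5]
  2-simplices (2): [v_1,v_3,v_4], [v_1,v_3,v_5]

so the chain groups are C_0 ≅ Z^6, C_1 ≅ Z^8, C_2 ≅ Z^2.

Boundary ∂_1: C_1 → C_0 maps an edge to its endpoints' difference, ∂[p,q] = q − p. For instance
  ∂[v_0,v_5] = [v_5] − [v_0].
This gives a 6×8 integer matrix of rank 5; reducing to Smith normal form yields diagonal entries (1,1,1,1,1).

∂_2: C_2 → C_1 sends each 2-simplex [p,q,r] to [q,r] − [p,r] + [p,q]. For instance
  ∂[v_1,v_3,v_5] = [v_3,v_5] − [v_1,v_5] + [v_1,v_3],
  ∂[v_1,v_3,v_4] = [v_3,v_4] − [v_1,v_4] + [v_1,v_3].
As a 8×2 matrix over Z this has rank 2, with invariant factors (1,1).

From H_k ≅ ker(∂_k) / im(∂_{k+1}) we obtain:

  H_0: rank C_0 − rank ∂_1 = 6 − 5 = 1, and the invariant factors of ∂_1 are all 1, so H_0 ≅ Z.
  H_1: rank ker ∂_1 − rank ∂_2 = (8 − 5) − 2 = 1, and the invariant factors of ∂_2 are all 1, so H_1 ≅ Z.
  H_2: rank ker ∂_2 − rank ∂_3 = (2 − 2) − 0 = 0, and there is no ∂_3, so H_2 ≅ 0.

As a check, the Euler characteristic is 6 − 8 + 2 = 0, which agrees with 1 − 1 + 0 = 0.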